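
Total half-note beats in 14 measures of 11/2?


Reasoning:
Time signature 11/2: the bottom number 2 means the half note gets one count
The top number 11 means 11 half-note beats per measure
Total = 11 × 14 measures
= 154 half-note beats


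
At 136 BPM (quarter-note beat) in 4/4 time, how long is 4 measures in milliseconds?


Quarter-note beat duration = 60000 / 136 ms
Beats per measure (4/4) = 4
One measure = 4 × 60000 / 136 = 240000 / 136 ms
4 measures = 4 × 240000 / 136 = 960000 / 136
= 7058.8 ms


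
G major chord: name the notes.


Solution.
Major triad = root + major 3rd (4 semitones) + perfect 5th (7 semitones)
A triad on G stacks thirds, so the chord tones use letter names G-B-D
Root: G
Major 3rd above G: B
Perfect 5th above G: D
Chord = G B D


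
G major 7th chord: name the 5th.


Major 7th chord = root + major 3rd + perfect 5th + major 7th
Seventh chords stack in thirds, so the letter names are G-B-D-F
Root: G
Major 3rd above G: B
Perfect 5th above G: D
Major 7th above G: F#
The 5th = D


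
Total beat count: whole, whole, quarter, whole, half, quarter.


Let's work it out.
Beat values:
  whole = 4 beats
  whole = 4 beats
  quarter = 1 beat
  whole = 4 beats
  half = 2 beats
  quarter = 1 beat
Sum = 4 + 4 + 1 + 4 + 2 + 1
= 16 beats


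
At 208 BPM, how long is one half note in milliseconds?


One quarter-note beat = 60000 / BPM = 60000 / 208 ms
Half note = 2 × quarter note
Duration = 2 × 60000 / 208 = 120000 / 208
= 576.9 ms


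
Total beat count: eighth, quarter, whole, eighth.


Let's work it out.
Beat values:
  eighth = 0.5 beats
  quarter = 1 beat
  whole = 4 beats
  eighth = 0.5 beats
Sum = 0.5 + 1 + 4 + 0.5
= 6 beats


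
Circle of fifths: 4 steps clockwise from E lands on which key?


Each clockwise step on the circle of fifths moves up a perfect 5th
From E: E → B → F#/Gb → Db → Ab
= Ab


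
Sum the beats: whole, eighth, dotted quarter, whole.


Working:
Beat values:
  whole = 4 beats
  eighth = 0.5 beats
  dotted quarter = 1.5 beats
  whole = 4 beats
Sum = 4 + 0.5 + 1.5 + 4
= 10 beats


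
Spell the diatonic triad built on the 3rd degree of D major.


Solution.
D major scale: D E F# G A B C#
Diatonic triad on degree 3 stacks scale notes 3, 5, 7: F# A C#
F#→A = 3 semitones; F#→C# = 7 semitones → minor triad
= F# A C# (minor)


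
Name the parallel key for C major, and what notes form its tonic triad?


Working:
Parallel keys share the same tonic but differ in mode
C major → parallel is C minor
Tonic triad of C minor = C Eb G
= C minor; triad = C Eb G


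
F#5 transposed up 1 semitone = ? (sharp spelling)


F#5: chromatic position 6 in octave 5 → absolute = 5×12 + 6 = 66
Transpose up 1: 66 + 1 = 67
67 = 5×12 + 7 → G in octave 5
Result = G5


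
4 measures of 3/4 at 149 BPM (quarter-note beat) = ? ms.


Solution.
Quarter-note beat duration = 60000 / 149 ms
Beats per measure (3/4) = 3
One measure = 3 × 60000 / 149 = 180000 / 149 ms
4 measures = 4 × 180000 / 149 = 720000 / 149
= 4832.2 ms


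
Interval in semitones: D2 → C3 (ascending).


Solution.
Absolute semitone position = octave×12 + chromatic position
D2: 2×12 + 2 = 26
C3: 3×12 + 0 = 36
Difference = 36 - 26 = 10
= 10 semitones


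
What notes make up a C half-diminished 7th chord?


Solution.
Half-diminished 7th chord = root + minor 3rd + diminished 5th + minor 7th
Seventh chords stack in thirds, so the letter names are C-E-G-B
Root: C
Minor 3rd above C: Eb
Diminished 5th above C: Gb
Minor 7th above C: Bb
Chord = C Eb Gb Bb


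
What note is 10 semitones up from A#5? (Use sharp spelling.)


Working:
A#5: chromatic position 10 in octave 5 → absolute = 5×12 + 10 = 70
Transpose up 10: 70 + 10 = 80
80 = 6×12 + 8 → G# in octave 6
Result = G#6


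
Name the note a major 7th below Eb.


A 7th spans 7 letter names, so from E we land on F
A major 7th = 11 semitones below Eb
Spell F at that pitch: Fb
= Fb


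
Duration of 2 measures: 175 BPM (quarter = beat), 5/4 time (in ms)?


Working:
Quarter-note beat duration = 60000 / 175 ms
Beats per measure (5/4) = 5
One measure = 5 × 60000 / 175 = 300000 / 175 ms
2 measures = 2 × 300000 / 175 = 600000 / 175
= 3428.6 ms


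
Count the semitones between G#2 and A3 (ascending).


Working:
Absolute semitone position = octave×12 + chromatic position
G#2: 2×12 + 8 = 32
A3: 3×12 + 9 = 45
Difference = 45 - 32 = 13
= 13 semitones


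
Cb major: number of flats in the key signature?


Flat major keys: C(0), F(1), Bb(2), Eb(3), Ab(4), Db(5), Gb(6), Cb(7)
Cb major has 7 flats
Order of flats: Bb Eb Ab Db Gb Cb Fb → first 7: Bb, Eb, Ab, Db, Gb, Cb, Fb
= 7 flats


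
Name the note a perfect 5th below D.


A 5th spans 5 letter names, so from D we land on G
A perfect 5th = 7 semitones below D
Spell G at that pitch: G
= G


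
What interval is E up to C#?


Let's work it out.
Letter names: E → C spans 6 letter names → a 6th
Semitones: E → C# = 9 half-steps
A 6th of 9 semitones is a major 6th
= major 6th


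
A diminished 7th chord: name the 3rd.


Step by step:
Diminished 7th chord = root + minor 3rd + diminished 5th + diminished 7th
Seventh chords stack in thirds, so the letter names are A-C-E-G
Root: A
Minor 3rd above A: C
Diminished 5th above A: Eb
Diminished 7th above A: Gb
The 3rd = C


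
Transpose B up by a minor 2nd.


Let's work it out.
minor 2nd: 2 letter names, 1 semitones
Letter: B + 1 → C
Pitch: B + 1 semitones, spelled as a C → C
= C


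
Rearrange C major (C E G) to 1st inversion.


Reasoning:
Root position: C E G
1st inversion: move root up an octave
Bass note: E
Notes (bottom to top) = E G C


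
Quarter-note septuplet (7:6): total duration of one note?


Let's work it out.
Septuplet: 7 notes occupy the space of 6 quarter notes
Space = 6 × 1 = 6 beats
Each septuplet note = 6 / 7 = 6/7 beats
= 6/7 beats


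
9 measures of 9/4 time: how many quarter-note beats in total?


Working:
Time signature 9/4: the bottom number 4 means the quarter note gets one count
The top number 9 means 9 quarter-note beats per measure
Total = 9 × 9 measures
= 81 quarter-note beats


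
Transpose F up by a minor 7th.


Solution.
minor 7th: 7 letter names, 10 semitones
Letter: F + 6 → E
Pitch: F + 10 semitones, spelled as an E → Eb
= Eb


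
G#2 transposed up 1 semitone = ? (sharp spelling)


G#2: chromatic position 8 in octave 2 → absolute = 2×12 + 8 = 32
Transpose up 1: 32 + 1 = 33
33 = 2×12 + 9 → A in octave 2
Result = A2


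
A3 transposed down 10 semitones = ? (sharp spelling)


Step by step:
A3: chromatic position 9 in octave 3 → absolute = 3×12 + 9 = 45
Transpose down 10: 45 - 10 = 35
35 = 2×12 + 11 → B in octave 2
Result = B2


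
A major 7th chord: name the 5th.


Major 7th chord = root + major 3rd + perfect 5th + major 7th
Seventh chords stack in thirds, so the letter names are A-C-E-G
Root: A
Major 3rd above A: C#
Perfect 5th above A: E
Major 7th above A: G#
The 5th = E


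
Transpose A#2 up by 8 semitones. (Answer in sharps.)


Solution.
A#2: chromatic position 10 in octave 2 → absolute = 2×12 + 10 = 34
Transpose up 8: 34 + 8 = 42
42 = 3×12 + 6 → F# in octave 3
Result = F#3


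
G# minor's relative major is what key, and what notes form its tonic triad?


The relative major shares the key signature and is a minor 3rd above the minor tonic
A minor 3rd above G# is B
→ relative major of G# minor is B major
Tonic triad of B major = root + major 3rd + perfect 5th = B D# F#
= B major; triad = B D# F#


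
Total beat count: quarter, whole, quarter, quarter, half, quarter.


Let's work it out.
Beat values:
  quarter = 1 beat
  whole = 4 beats
  quarter = 1 beat
  quarter = 1 beat
  half = 2 beats
  quarter = 1 beat
Sum = 1 + 4 + 1 + 1 + 2 + 1
= 10 beats


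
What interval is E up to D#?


Step by step:
Letter names: E → D spans 7 letter names → a 7th
Semitones: E → D# = 11 half-steps
A 7th of 11 semitones is a major 7th
= major 7th


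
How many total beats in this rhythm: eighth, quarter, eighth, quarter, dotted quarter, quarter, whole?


Step by step:
Beat values:
  eighth = 0.5 beats
  quarter = 1 beat
  eighth = 0.5 beats
  quarter = 1 beat
  dotted quarter = 1.5 beats
  quarter = 1 beat
  whole = 4 beats
Sum = 0.5 + 1 + 0.5 + 1 + 1.5 + 1 + 4
= 9.5 beats


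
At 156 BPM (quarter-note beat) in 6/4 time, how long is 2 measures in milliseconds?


Reasoning:
Quarter-note beat duration = 60000 / 156 ms
Beats per measure (6/4) = 6
One measure = 6 × 60000 / 156 = 360000 / 156 ms
2 measures = 2 × 360000 / 156 = 720000 / 156
= 4615.4 ms


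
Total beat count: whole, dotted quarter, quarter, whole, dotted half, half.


Working:
Beat values:
  whole = 4 beats
  dotted quarter = 1.5 beats
  quarter = 1 beat
  whole = 4 beats
  dotted half = 3 beats
  half = 2 beats
Sum = 4 + 1.5 + 1 + 4 + 3 + 2
= 15.5 beats


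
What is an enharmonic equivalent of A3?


Step by step:
Enharmonic notes sound the same pitch but are spelled with different letter names
A and Bbb name the same pitch class
= Bbb3


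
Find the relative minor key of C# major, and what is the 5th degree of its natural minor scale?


Working:
The relative minor shares the major's key signature and starts on its 6th degree
6th degree = a major 6th above the tonic; a major 6th above C# is A#
→ relative minor of C# major is A# minor
A# natural minor scale: A# B# C# D# E# F# G#
= A# minor; 5th degree = E#


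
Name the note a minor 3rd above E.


A 3rd spans 3 letter names, so from E we land on G
A minor 3rd = 3 semitones above E
Spell G at that pitch: G
= G


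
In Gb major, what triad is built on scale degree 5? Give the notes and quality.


Solution.
Gb major scale: Gb Ab Bb Cb Db Eb F
Diatonic triad on degree 5 stacks scale notes 5, 7, 2: Db F Ab
Db→F = 4 semitones; Db→Ab = 7 semitones → major triad
= Db F Ab (major)


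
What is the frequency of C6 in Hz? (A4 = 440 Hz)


Reasoning:
f = 440 × 2^(n/12) where n = semitones from A4
C6: 15 semitones from A4
f = 440 × 2^(15/12)
f = 1046.50 Hz


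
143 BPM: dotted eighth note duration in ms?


Let's work it out.
One quarter-note beat = 60000 / BPM = 60000 / 143 ms
Dotted eighth note = 3/4 × quarter note
Duration = 3/4 × 60000 / 143 = 45000 / 143
= 314.7 ms


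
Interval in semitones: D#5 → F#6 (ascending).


Let's work it out.
Absolute semitone position = octave×12 + chromatic position
D#5: 5×12 + 3 = 63
F#6: 6×12 + 6 = 78
Difference = 78 - 63 = 15
= 15 semitones


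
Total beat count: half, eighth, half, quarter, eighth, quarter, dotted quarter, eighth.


Step by step:
Beat values:
  half = 2 beats
  eighth = 0.5 beats
  half = 2 beats
  quarter = 1 beat
  eighth = 0.5 beats
  quarter = 1 beat
  dotted quarter = 1.5 beats
  eighth = 0.5 beats
Sum = 2 + 0.5 + 2 + 1 + 0.5 + 1 + 1.5 + 0.5
= 9 beats


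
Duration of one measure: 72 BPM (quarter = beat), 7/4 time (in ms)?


Solution.
Quarter-note beat duration = 60000 / 72 ms
Beats per measure (7/4) = 7
One measure = 7 × 60000 / 72 = 420000 / 72 ms
= 5833.3 ms


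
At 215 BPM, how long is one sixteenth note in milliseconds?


Reasoning:
One quarter-note beat = 60000 / BPM = 60000 / 215 ms
Sixteenth note = 1/4 × quarter note
Duration = 1/4 × 60000 / 215 = 15000 / 215
= 69.8 ms


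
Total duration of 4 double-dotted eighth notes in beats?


Let's work it out.
Base eighth note = 1/2 beats
Dot 1 adds half the previous value: +1/4
Dot 2 adds half the previous value: +1/8
One double-dotted eighth = 1/2 + 1/4 + 1/8 = 7/8
4 of them = 4 × 7/8 = 7/2
= 7/2 beats


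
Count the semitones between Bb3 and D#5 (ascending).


Absolute semitone position = octave×12 + chromatic position
Bb3: 3×12 + 10 = 46
D#5: 5×12 + 3 = 63
Difference = 63 - 46 = 17
= 17 semitones


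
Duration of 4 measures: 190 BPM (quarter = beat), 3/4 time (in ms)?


Reasoning:
Quarter-note beat duration = 60000 / 190 ms
Beats per measure (3/4) = 3
One measure = 3 × 60000 / 190 = 180000 / 190 ms
4 measures = 4 × 180000 / 190 = 720000 / 190
= 3789.5 ms


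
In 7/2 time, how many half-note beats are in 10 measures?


Reasoning:
Time signature 7/2: the bottom number 2 means the half note gets one count
The top number 7 means 7 half-note beats per measure
Total = 7 × 10 measures
= 70 half-note beats


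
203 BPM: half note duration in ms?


Working:
One quarter-note beat = 60000 / BPM = 60000 / 203 ms
Half note = 2 × quarter note
Duration = 2 × 60000 / 203 = 120000 / 203
= 591.1 ms


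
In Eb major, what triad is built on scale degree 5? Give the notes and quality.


Reasoning:
Eb major scale: Eb F G Ab Bb C D
Diatonic triad on degree 5 stacks scale notes 5, 7, 2: Bb D F
Bb→D = 4 semitones; Bb→F = 7 semitones → major triad
= Bb D F (major)


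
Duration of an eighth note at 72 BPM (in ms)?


Working:
One quarter-note beat = 60000 / BPM = 60000 / 72 ms
Eighth note = 1/2 × quarter note
Duration = 1/2 × 60000 / 72 = 30000 / 72
= 416.7 ms


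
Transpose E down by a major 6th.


Working:
major 6th: 6 letter names, 9 semitones
Letter: E - 5 → G
Pitch: E - 9 semitones, spelled as a G → G
= G


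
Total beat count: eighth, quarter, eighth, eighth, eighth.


Step by step:
Beat values:
  eighth = 0.5 beats
  quarter = 1 beat
  eighth = 0.5 beats
  eighth = 0.5 beats
  eighth = 0.5 beats
Sum = 0.5 + 1 + 0.5 + 0.5 + 0.5
= 3 beats


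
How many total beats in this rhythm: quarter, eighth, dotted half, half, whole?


Working:
Beat values:
  quarter = 1 beat
  eighth = 0.5 beats
  dotted half = 3 beats
  half = 2 beats
  whole = 4 beats
Sum = 1 + 0.5 + 3 + 2 + 4
= 10.5 beats


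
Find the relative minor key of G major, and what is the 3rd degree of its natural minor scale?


Working:
The relative minor shares the major's key signature and starts on its 6th degree
6th degree = a major 6th above the tonic; a major 6th above G is E
→ relative minor of G major is E minor
E natural minor scale: E F# G A B C D
= E minor; 3rd degree = G


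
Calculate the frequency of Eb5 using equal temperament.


Let's work it out.
f = 440 × 2^(n/12) where n = semitones from A4
Eb5: 6 semitones from A4
f = 440 × 2^(6/12)
f = 622.25 Hz


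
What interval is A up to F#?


Working:
Letter names: A → F spans 6 letter names → a 6th
Semitones: A → F# = 9 half-steps
A 6th of 9 semitones is a major 6th
= major 6th


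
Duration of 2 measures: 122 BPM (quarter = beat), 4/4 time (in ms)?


Quarter-note beat duration = 60000 / 122 ms
Beats per measure (4/4) = 4
One measure = 4 × 60000 / 122 = 240000 / 122 ms
2 measures = 2 × 240000 / 122 = 480000 / 122
= 3934.4 ms


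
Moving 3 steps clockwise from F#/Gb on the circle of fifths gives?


Let's work it out.
Each clockwise step on the circle of fifths moves up a perfect 5th
From F#/Gb: F#/Gb → Db → Ab → Eb
= Eb


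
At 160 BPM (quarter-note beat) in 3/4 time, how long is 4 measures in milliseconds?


Let's work it out.
Quarter-note beat duration = 60000 / 160 ms
Beats per measure (3/4) = 3
One measure = 3 × 60000 / 160 = 180000 / 160 ms
4 measures = 4 × 180000 / 160 = 720000 / 160
= 4500.0 ms


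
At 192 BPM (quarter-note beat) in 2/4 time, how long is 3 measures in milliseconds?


Step by step:
Quarter-note beat duration = 60000 / 192 ms
Beats per measure (2/4) = 2
One measure = 2 × 60000 / 192 = 120000 / 192 ms
3 measures = 3 × 120000 / 192 = 360000 / 192
= 1875.0 ms


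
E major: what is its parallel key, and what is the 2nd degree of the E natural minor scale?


Let's work it out.
Parallel keys share the same tonic but differ in mode
E major → parallel is E minor
E natural minor scale: E F# G A B C D
= E minor; 2nd degree = F#


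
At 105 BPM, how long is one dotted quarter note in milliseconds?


Working:
One quarter-note beat = 60000 / BPM = 60000 / 105 ms
Dotted quarter note = 3/2 × quarter note
Duration = 3/2 × 60000 / 105 = 90000 / 105
= 857.1 ms


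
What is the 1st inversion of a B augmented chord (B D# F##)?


Root position: B D# F##
1st inversion: move root up an octave
Bass note: D#
Notes (bottom to top) = D# F## B


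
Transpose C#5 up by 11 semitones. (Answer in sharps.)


Step by step:
C#5: chromatic position 1 in octave 5 → absolute = 5×12 + 1 = 61
Transpose up 11: 61 + 11 = 72
72 = 6×12 + 0 → C in octave 6
Result = C6


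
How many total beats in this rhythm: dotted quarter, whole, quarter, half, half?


Solution.
Beat values:
  dotted quarter = 1.5 beats
  whole = 4 beats
  quarter = 1 beat
  half = 2 beats
  half = 2 beats
Sum = 1.5 + 4 + 1 + 2 + 2
= 10.5 beats


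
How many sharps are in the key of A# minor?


Reasoning:
Sharp minor keys follow the circle of fifths: A(0), E(1), B(2), F#(3), C#(4), G#(5), D#(6), A#(7)
A# minor has 7 sharps
Order of sharps: F# C# G# D# A# E# B# → first 7: F#, C#, G#, D#, A#, E#, B#
= 7 sharps


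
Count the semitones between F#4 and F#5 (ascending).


Step by step:
Absolute semitone position = octave×12 + chromatic position
F#4: 4×12 + 6 = 54
F#5: 5×12 + 6 = 66
Difference = 66 - 54 = 12
= 12 semitones


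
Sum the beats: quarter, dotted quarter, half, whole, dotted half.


Solution.
Beat values:
  quarter = 1 beat
  dotted quarter = 1.5 beats
  half = 2 beats
  whole = 4 beats
  dotted half = 3 beats
Sum = 1 + 1.5 + 2 + 4 + 3
= 11.5 beats


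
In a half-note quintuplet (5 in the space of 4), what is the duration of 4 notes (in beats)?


Solution.
Quintuplet: 5 notes occupy the space of 4 half notes
Space = 4 × 2 = 8 beats
Each quintuplet note = 8 / 5 = 8/5 beats
4 notes = 4 × 8/5 = 32/5
= 32/5 beats


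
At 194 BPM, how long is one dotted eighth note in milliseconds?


Step by step:
One quarter-note beat = 60000 / BPM = 60000 / 194 ms
Dotted eighth note = 3/4 × quarter note
Duration = 3/4 × 60000 / 194 = 45000 / 194
= 232.0 ms


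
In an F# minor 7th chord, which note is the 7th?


Solution.
Minor 7th chord = root + minor 3rd + perfect 5th + minor 7th
Seventh chords stack in thirds, so the letter names are F-A-C-E
Root: F#
Minor 3rd above F#: A
Perfect 5th above F#: C#
Minor 7th above F#: E
The 7th = E


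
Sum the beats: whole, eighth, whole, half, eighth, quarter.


Let's work it out.
Beat values:
  whole = 4 beats
  eighth = 0.5 beats
  whole = 4 beats
  half = 2 beats
  eighth = 0.5 beats
  quarter = 1 beat
Sum = 4 + 0.5 + 4 + 2 + 0.5 + 1
= 12 beats


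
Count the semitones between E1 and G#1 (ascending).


Absolute semitone position = octave×12 + chromatic position
E1: 1×12 + 4 = 16
G#1: 1×12 + 8 = 20
Difference = 20 - 16 = 4
= 4 semitones


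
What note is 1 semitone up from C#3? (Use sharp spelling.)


Step by step:
C#3: chromatic position 1 in octave 3 → absolute = 3×12 + 1 = 37
Transpose up 1: 37 + 1 = 38
38 = 3×12 + 2 → D in octave 3
Result = D3


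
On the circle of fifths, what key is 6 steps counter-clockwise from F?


Each counter-clockwise step moves down a perfect 5th (= up a perfect 4th)
From F: F → Bb → Eb → Ab → Db → F#/Gb → B
= B


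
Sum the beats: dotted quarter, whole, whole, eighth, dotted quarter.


Let's work it out.
Beat values:
  dotted quarter = 1.5 beats
  whole = 4 beats
  whole = 4 beats
  eighth = 0.5 beats
  dotted quarter = 1.5 beats
Sum = 1.5 + 4 + 4 + 0.5 + 1.5
= 11.5 beats


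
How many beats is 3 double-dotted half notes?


Working:
Base half note = 2 beats
Dot 1 adds half the previous value: +1
Dot 2 adds half the previous value: +1/2
One double-dotted half = 2 + 1 + 1/2 = 7/2
3 of them = 3 × 7/2 = 21/2
= 21/2 beats


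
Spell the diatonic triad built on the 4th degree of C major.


Working:
C major scale: C D E F G A B
Diatonic triad on degree 4 stacks scale notes 4, 6, 1: F A C
F→A = 4 semitones; F→C = 7 semitones → major triad
= F A C (major)


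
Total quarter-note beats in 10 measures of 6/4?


Time signature 6/4: the bottom number 4 means the quarter note gets one count
The top number 6 means 6 quarter-note beats per measure
Total = 6 × 10 measures
= 60 quarter-note beats


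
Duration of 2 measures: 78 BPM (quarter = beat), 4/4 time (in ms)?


Quarter-note beat duration = 60000 / 78 ms
Beats per measure (4/4) = 4
One measure = 4 × 60000 / 78 = 240000 / 78 ms
2 measures = 2 × 240000 / 78 = 480000 / 78
= 6153.8 ms


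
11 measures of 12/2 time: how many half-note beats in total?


Step by step:
Time signature 12/2: the bottom number 2 means the half note gets one count
The top number 12 means 12 half-note beats per measure
Total = 12 × 11 measures
= 132 half-note beats


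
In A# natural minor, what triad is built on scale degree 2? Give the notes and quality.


A# natural minor scale: A# B# C# D# E# F# G#
Diatonic triad on degree 2 stacks scale notes 2, 4, 6: B# D# F#
B#→D# = 3 semitones; B#→F# = 6 semitones → diminished triad
= B# D# F# (diminished)


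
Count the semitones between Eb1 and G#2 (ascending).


Solution.
Absolute semitone position = octave×12 + chromatic position
Eb1: 1×12 + 3 = 15
G#2: 2×12 + 8 = 32
Difference = 32 - 15 = 17
= 17 semitones


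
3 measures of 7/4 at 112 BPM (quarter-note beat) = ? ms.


Quarter-note beat duration = 60000 / 112 ms
Beats per measure (7/4) = 7
One measure = 7 × 60000 / 112 = 420000 / 112 ms
3 measures = 3 × 420000 / 112 = 1260000 / 112
= 11250.0 ms


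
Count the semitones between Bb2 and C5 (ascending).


Working:
Absolute semitone position = octave×12 + chromatic position
Bb2: 2×12 + 10 = 34
C5: 5×12 + 0 = 60
Difference = 60 - 34 = 26
= 26 semitones


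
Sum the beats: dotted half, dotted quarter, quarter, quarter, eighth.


Working:
Beat values:
  dotted half = 3 beats
  dotted quarter = 1.5 beats
  quarter = 1 beat
  quarter = 1 beat
  eighth = 0.5 beats
Sum = 3 + 1.5 + 1 + 1 + 0.5
= 7 beats


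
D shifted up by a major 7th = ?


Solution.
major 7th: 7 letter names, 11 semitones
Letter: D + 6 → C
Pitch: D + 11 semitones, spelled as a C → C#
= C#


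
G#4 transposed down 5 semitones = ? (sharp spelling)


G#4: chromatic position 8 in octave 4 → absolute = 4×12 + 8 = 56
Transpose down 5: 56 - 5 = 51
51 = 4×12 + 3 → D# in octave 4
Result = D#4


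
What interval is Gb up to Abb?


Letter names: G → A spans 2 letter names → a 2nd
Semitones: Gb → Abb = 1 half-step
A 2nd of 1 semitone is a minor 2nd
= minor 2nd


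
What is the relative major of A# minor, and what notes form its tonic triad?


The relative major shares the key signature and is a minor 3rd above the minor tonic
A minor 3rd above A# is C#
→ relative major of A# minor is C# major
Tonic triad of C# major = root + major 3rd + perfect 5th = C# E# G#
= C# major; triad = C# E# G#


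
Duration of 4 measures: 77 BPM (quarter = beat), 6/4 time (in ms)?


Solution.
Quarter-note beat duration = 60000 / 77 ms
Beats per measure (6/4) = 6
One measure = 6 × 60000 / 77 = 360000 / 77 ms
4 measures = 4 × 360000 / 77 = 1440000 / 77
= 18701.3 ms


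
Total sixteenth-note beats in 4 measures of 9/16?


Reasoning:
Time signature 9/16: the bottom number 16 means the sixteenth note gets one count
The top number 9 means 9 sixteenth-note beats per measure
Total = 9 × 4 measures
= 36 sixteenth-note beats


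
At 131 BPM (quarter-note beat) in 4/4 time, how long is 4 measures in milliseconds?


Working:
Quarter-note beat duration = 60000 / 131 ms
Beats per measure (4/4) = 4
One measure = 4 × 60000 / 131 = 240000 / 131 ms
4 measures = 4 × 240000 / 131 = 960000 / 131
= 7328.2 ms


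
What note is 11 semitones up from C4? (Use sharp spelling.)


Let's work it out.
C4: chromatic position 0 in octave 4 → absolute = 4×12 + 0 = 48
Transpose up 11: 48 + 11 = 59
59 = 4×12 + 11 → B in octave 4
Result = B4


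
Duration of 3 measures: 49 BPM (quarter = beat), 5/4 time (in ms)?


Quarter-note beat duration = 60000 / 49 ms
Beats per measure (5/4) = 5
One measure = 5 × 60000 / 49 = 300000 / 49 ms
3 measures = 3 × 300000 / 49 = 900000 / 49
= 18367.3 ms


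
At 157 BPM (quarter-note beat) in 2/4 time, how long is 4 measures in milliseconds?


Quarter-note beat duration = 60000 / 157 ms
Beats per measure (2/4) = 2
One measure = 2 × 60000 / 157 = 120000 / 157 ms
4 measures = 4 × 120000 / 157 = 480000 / 157
= 3057.3 ms


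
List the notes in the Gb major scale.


Step by step:
Major scale pattern: W-W-H-W-W-W-H (2-2-1-2-2-2-1 semitones)
Starting from Gb:
  Gb + 2 semitones → Ab
  Ab + 2 semitones → Bb
  Bb + 1 semitone → Cb
  Cb + 2 semitones → Db
  Db + 2 semitones → Eb
  Eb + 2 semitones → F
  F + 1 semitone → Gb
Scale = Gb Ab Bb Cb Db Eb F


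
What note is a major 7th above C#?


Working:
A 7th spans 7 letter names, so from C we land on B
A major 7th = 11 semitones above C#
Spell B at that pitch: B#
= B#


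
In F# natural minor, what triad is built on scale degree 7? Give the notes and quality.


Working:
F# natural minor scale: F# G# A B C# D E
Diatonic triad on degree 7 stacks scale notes 7, 2, 4: E G# B
E→G# = 4 semitones; E→B = 7 semitones → major triad
= E G# B (major)


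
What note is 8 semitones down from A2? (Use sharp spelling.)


Solution.
A2: chromatic position 9 in octave 2 → absolute = 2×12 + 9 = 33
Transpose down 8: 33 - 8 = 25
25 = 2×12 + 1 → C# in octave 2
Result = C#2


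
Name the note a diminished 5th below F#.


A 5th spans 5 letter names, so from F we land on B
A diminished 5th = 6 semitones below F#
Spell B at that pitch: B#
= B#


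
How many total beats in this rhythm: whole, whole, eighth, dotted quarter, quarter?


Solution.
Beat values:
  whole = 4 beats
  whole = 4 beats
  eighth = 0.5 beats
  dotted quarter = 1.5 beats
  quarter = 1 beat
Sum = 4 + 4 + 0.5 + 1.5 + 1
= 11 beats


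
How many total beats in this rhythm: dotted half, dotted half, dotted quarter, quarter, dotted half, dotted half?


Beat values:
  dotted half = 3 beats
  dotted half = 3 beats
  dotted quarter = 1.5 beats
  quarter = 1 beat
  dotted half = 3 beats
  dotted half = 3 beats
Sum = 3 + 3 + 1.5 + 1 + 3 + 3
= 14.5 beats


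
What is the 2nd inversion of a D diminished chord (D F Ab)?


Root position: D F Ab
2nd inversion: move root and 3rd up an octave
Bass note: Ab
Notes (bottom to top) = Ab D F


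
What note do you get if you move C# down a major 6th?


major 6th: 6 letter names, 9 semitones
Letter: C - 5 → E
Pitch: C# - 9 semitones, spelled as an E → E
= E


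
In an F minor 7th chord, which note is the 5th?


Solution.
Minor 7th chord = root + minor 3rd + perfect 5th + minor 7th
Seventh chords stack in thirds, so the letter names are F-A-C-E
Root: F
Minor 3rd above F: Ab
Perfect 5th above F: C
Minor 7th above F: Eb
The 5th = C


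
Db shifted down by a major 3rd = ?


major 3rd: 3 letter names, 4 semitones
Letter: D - 2 → B
Pitch: Db - 4 semitones, spelled as a B → Bbb
= Bbb


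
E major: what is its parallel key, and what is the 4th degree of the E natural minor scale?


Step by step:
Parallel keys share the same tonic but differ in mode
E major → parallel is E minor
E natural minor scale: E F# G A B C D
= E minor; 4th degree = A


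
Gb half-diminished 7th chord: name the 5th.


Reasoning:
Half-diminished 7th chord = root + minor 3rd + diminished 5th + minor 7th
Seventh chords stack in thirds, so the letter names are G-B-D-F
Root: Gb
Minor 3rd above Gb: Bbb
Diminished 5th above Gb: Dbb
Minor 7th above Gb: Fb
The 5th = Dbb


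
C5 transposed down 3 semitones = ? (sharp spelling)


Reasoning:
C5: chromatic position 0 in octave 5 → absolute = 5×12 + 0 = 60
Transpose down 3: 60 - 3 = 57
57 = 4×12 + 9 → A in octave 4
Result = A4


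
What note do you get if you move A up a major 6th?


Reasoning:
major 6th: 6 letter names, 9 semitones
Letter: A + 5 → F
Pitch: A + 9 semitones, spelled as an F → F#
= F#


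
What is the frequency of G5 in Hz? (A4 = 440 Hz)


f = 440 × 2^(n/12) where n = semitones from A4
G5: 10 semitones from A4
f = 440 × 2^(10/12)
f = 783.99 Hz


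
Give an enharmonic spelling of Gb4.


Solution.
Enharmonic notes sound the same pitch but are spelled with different letter names
Gb and F# name the same pitch class
= F#4


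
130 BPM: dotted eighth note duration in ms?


Working:
One quarter-note beat = 60000 / BPM = 60000 / 130 ms
Dotted eighth note = 3/4 × quarter note
Duration = 3/4 × 60000 / 130 = 45000 / 130
= 346.2 ms


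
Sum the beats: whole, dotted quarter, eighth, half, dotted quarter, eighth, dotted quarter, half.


Beat values:
  whole = 4 beats
  dotted quarter = 1.5 beats
  eighth = 0.5 beats
  half = 2 beats
  dotted quarter = 1.5 beats
  eighth = 0.5 beats
  dotted quarter = 1.5 beats
  half = 2 beats
Sum = 4 + 1.5 + 0.5 + 2 + 1.5 + 0.5 + 1.5 + 2
= 13.5 beats


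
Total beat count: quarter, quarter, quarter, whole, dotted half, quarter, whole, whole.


Solution.
Beat values:
  quarter = 1 beat
  quarter = 1 beat
  quarter = 1 beat
  whole = 4 beats
  dotted half = 3 beats
  quarter = 1 beat
  whole = 4 beats
  whole = 4 beats
Sum = 1 + 1 + 1 + 4 + 3 + 1 + 4 + 4
= 19 beats


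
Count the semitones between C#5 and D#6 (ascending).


Working:
Absolute semitone position = octave×12 + chromatic position
C#5: 5×12 + 1 = 61
D#6: 6×12 + 3 = 75
Difference = 75 - 61 = 14
= 14 semitones


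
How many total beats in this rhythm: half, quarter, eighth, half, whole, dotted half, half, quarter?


Step by step:
Beat values:
  half = 2 beats
  quarter = 1 beat
  eighth = 0.5 beats
  half = 2 beats
  whole = 4 beats
  dotted half = 3 beats
  half = 2 beats
  quarter = 1 beat
Sum = 2 + 1 + 0.5 + 2 + 4 + 3 + 2 + 1
= 15.5 beats


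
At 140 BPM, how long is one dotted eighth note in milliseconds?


One quarter-note beat = 60000 / BPM = 60000 / 140 ms
Dotted eighth note = 3/4 × quarter note
Duration = 3/4 × 60000 / 140 = 45000 / 140
= 321.4 ms


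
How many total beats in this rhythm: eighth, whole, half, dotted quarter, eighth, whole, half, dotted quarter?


Beat values:
  eighth = 0.5 beats
  whole = 4 beats
  half = 2 beats
  dotted quarter = 1.5 beats
  eighth = 0.5 beats
  whole = 4 beats
  half = 2 beats
  dotted quarter = 1.5 beats
Sum = 0.5 + 4 + 2 + 1.5 + 0.5 + 4 + 2 + 1.5
= 16 beats


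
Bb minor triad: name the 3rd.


Reasoning:
Minor triad = root + minor 3rd (3 semitones) + perfect 5th (7 semitones)
A triad on Bb stacks thirds, so the chord tones use letter names B-D-F
Root: Bb
Minor 3rd above Bb: Db
Perfect 5th above Bb: F
The 3rd = Db


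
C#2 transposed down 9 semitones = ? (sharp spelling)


Step by step:
C#2: chromatic position 1 in octave 2 → absolute = 2×12 + 1 = 25
Transpose down 9: 25 - 9 = 16
16 = 1×12 + 4 → E in octave 1
Result = E1


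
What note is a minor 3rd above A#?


Step by step:
A 3rd spans 3 letter names, so from A we land on C
A minor 3rd = 3 semitones above A#
Spell C at that pitch: C#
= C#


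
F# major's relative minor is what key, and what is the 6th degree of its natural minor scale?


Solution.
The relative minor shares the major's key signature and starts on its 6th degree
6th degree = a major 6th above the tonic; a major 6th above F# is D#
→ relative minor of F# major is D# minor
D# natural minor scale: D# E# F# G# A# B C#
= D# minor; 6th degree = B


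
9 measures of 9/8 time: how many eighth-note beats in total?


Let's work it out.
Time signature 9/8: the bottom number 8 means the eighth note gets one count
The top number 9 means 9 eighth-note beats per measure
Total = 9 × 9 measures
= 81 eighth-note beats


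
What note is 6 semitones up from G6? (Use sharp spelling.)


Solution.
G6: chromatic position 7 in octave 6 → absolute = 6×12 + 7 = 79
Transpose up 6: 79 + 6 = 85
85 = 7×12 + 1 → C# in octave 7
Result = C#7


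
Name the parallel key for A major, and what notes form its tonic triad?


Solution.
Parallel keys share the same tonic but differ in mode
A major → parallel is A minor
Tonic triad of A minor = A C E
= A minor; triad = A C E


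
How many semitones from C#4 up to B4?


Working:
Absolute semitone position = octave×12 + chromatic position
C#4: 4×12 + 1 = 49
B4: 4×12 + 11 = 59
Difference = 59 - 49 = 10
= 10 semitones


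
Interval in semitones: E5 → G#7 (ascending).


Step by step:
Absolute semitone position = octave×12 + chromatic position
E5: 5×12 + 4 = 64
G#7: 7×12 + 8 = 92
Difference = 92 - 64 = 28
= 28 semitones


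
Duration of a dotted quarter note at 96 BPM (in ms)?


Let's work it out.
One quarter-note beat = 60000 / BPM = 60000 / 96 ms
Dotted quarter note = 3/2 × quarter note
Duration = 3/2 × 60000 / 96 = 90000 / 96
= 937.5 ms


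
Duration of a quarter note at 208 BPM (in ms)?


Step by step:
One quarter-note beat = 60000 / BPM = 60000 / 208 ms
Duration = 60000 / 208
= 288.5 ms


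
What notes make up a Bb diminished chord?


Diminished triad = root + minor 3rd (3 semitones) + diminished 5th (6 semitones)
A triad on Bb stacks thirds, so the chord tones use letter names B-D-F
Root: Bb
Minor 3rd above Bb: Db
Diminished 5th above Bb: Fb
Chord = Bb Db Fb


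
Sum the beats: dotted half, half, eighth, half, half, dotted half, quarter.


Solution.
Beat values:
  dotted half = 3 beats
  half = 2 beats
  eighth = 0.5 beats
  half = 2 beats
  half = 2 beats
  dotted half = 3 beats
  quarter = 1 beat
Sum = 3 + 2 + 0.5 + 2 + 2 + 3 + 1
= 13.5 beats


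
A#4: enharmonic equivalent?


Working:
Enharmonic notes sound the same pitch but are spelled with different letter names
A# and Bb name the same pitch class
= Bb4


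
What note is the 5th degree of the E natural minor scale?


Solution.
Natural minor scale pattern: W-H-W-W-H-W-W (2-1-2-2-1-2-2 semitones)
Starting from E:
  E + 2 semitones → F#
  F# + 1 semitone → G
  G + 2 semitones → A
  A + 2 semitones → B
  B + 1 semitone → C
  C + 2 semitones → D
  D + 2 semitones → E
Scale: E F# G A B C D
Degree 5 = B


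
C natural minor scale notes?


Solution.
Natural minor scale pattern: W-H-W-W-H-W-W (2-1-2-2-1-2-2 semitones)
Starting from C:
  C + 2 semitones → D
  D + 1 semitone → Eb
  Eb + 2 semitones → F
  F + 2 semitones → G
  G + 1 semitone → Ab
  Ab + 2 semitones → Bb
  Bb + 2 semitones → C
Scale = C D Eb F G Ab Bb


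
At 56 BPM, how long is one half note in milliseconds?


One quarter-note beat = 60000 / BPM = 60000 / 56 ms
Half note = 2 × quarter note
Duration = 2 × 60000 / 56 = 120000 / 56
= 2142.9 ms


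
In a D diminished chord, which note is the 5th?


Solution.
Diminished triad = root + minor 3rd (3 semitones) + diminished 5th (6 semitones)
A triad on D stacks thirds, so the chord tones use letter names D-F-A
Root: D
Minor 3rd above D: F
Diminished 5th above D: Ab
The 5th = Ab


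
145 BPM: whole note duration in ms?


Working:
One quarter-note beat = 60000 / BPM = 60000 / 145 ms
Whole note = 4 × quarter note
Duration = 4 × 60000 / 145 = 240000 / 145
= 1655.2 ms


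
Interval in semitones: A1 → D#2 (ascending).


Step by step:
Absolute semitone position = octave×12 + chromatic position
A1: 1×12 + 9 = 21
D#2: 2×12 + 3 = 27
Difference = 27 - 21 = 6
= 6 semitones


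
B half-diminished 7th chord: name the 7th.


Reasoning:
Half-diminished 7th chord = root + minor 3rd + diminished 5th + minor 7th
Seventh chords stack in thirds, so the letter names are B-D-F-A
Root: B
Minor 3rd above B: D
Diminished 5th above B: F
Minor 7th above B: A
The 7th = A


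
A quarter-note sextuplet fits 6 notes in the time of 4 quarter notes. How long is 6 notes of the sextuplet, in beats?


Step by step:
Sextuplet: 6 notes occupy the space of 4 quarter notes
Space = 4 × 1 = 4 beats
Each sextuplet note = 4 / 6 = 2/3 beats
6 notes = 6 × 2/3 = 4
= 4 beats


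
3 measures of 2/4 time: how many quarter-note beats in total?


Time signature 2/4: the bottom number 4 means the quarter note gets one count
The top number 2 means 2 quarter-note beats per measure
Total = 2 × 3 measures
= 6 quarter-note beats


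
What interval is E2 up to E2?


Reasoning:
Letter names: E → E spans 1 letter name → a unison
Semitones: E2 → E2 = 0 half-steps
A unison of 0 semitones is a perfect unison
= perfect unison


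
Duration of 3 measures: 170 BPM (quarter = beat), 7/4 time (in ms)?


Quarter-note beat duration = 60000 / 170 ms
Beats per measure (7/4) = 7
One measure = 7 × 60000 / 170 = 420000 / 170 ms
3 measures = 3 × 420000 / 170 = 1260000 / 170
= 7411.8 ms


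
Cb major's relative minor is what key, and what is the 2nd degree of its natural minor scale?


The relative minor shares the major's key signature and starts on its 6th degree
6th degree = a major 6th above the tonic; a major 6th above Cb is Ab
→ relative minor of Cb major is Ab minor
Ab natural minor scale: Ab Bb Cb Db Eb Fb Gb
= Ab minor; 2nd degree = Bb


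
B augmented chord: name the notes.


Reasoning:
Augmented triad = root + major 3rd (4 semitones) + augmented 5th (8 semitones)
A triad on B stacks thirds, so the chord tones use letter names B-D-F
Root: B
Major 3rd above B: D#
Augmented 5th above B: F##
Chord = B D# F##


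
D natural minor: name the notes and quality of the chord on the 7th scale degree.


Working:
D natural minor scale: D E F G A Bb C
Diatonic triad on degree 7 stacks scale notes 7, 2, 4: C E G
C→E = 4 semitones; C→G = 7 semitones → major triad
= C E G (major)


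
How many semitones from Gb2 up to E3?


Reasoning:
Absolute semitone position = octave×12 + chromatic position
Gb2: 2×12 + 6 = 30
E3: 3×12 + 4 = 40
Difference = 40 - 30 = 10
= 10 semitones


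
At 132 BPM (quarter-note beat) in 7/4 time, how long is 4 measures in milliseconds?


Quarter-note beat duration = 60000 / 132 ms
Beats per measure (7/4) = 7
One measure = 7 × 60000 / 132 = 420000 / 132 ms
4 measures = 4 × 420000 / 132 = 1680000 / 132
= 12727.3 ms


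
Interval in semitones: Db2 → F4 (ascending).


Step by step:
Absolute semitone position = octave×12 + chromatic position
Db2: 2×12 + 1 = 25
F4: 4×12 + 5 = 53
Difference = 53 - 25 = 28
= 28 semitones


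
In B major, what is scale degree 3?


Solution.
Major scale pattern: W-W-H-W-W-W-H (2-2-1-2-2-2-1 semitones)
Starting from B:
  B + 2 semitones → C#
  C# + 2 semitones → D#
  D# + 1 semitone → E
  E + 2 semitones → F#
  F# + 2 semitones → G#
  G# + 2 semitones → A#
  A# + 1 semitone → B
Scale: B C# D# E F# G# A#
Degree 3 = D#


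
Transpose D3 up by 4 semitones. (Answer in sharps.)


Let's work it out.
D3: chromatic position 2 in octave 3 → absolute = 3×12 + 2 = 38
Transpose up 4: 38 + 4 = 42
42 = 3×12 + 6 → F# in octave 3
Result = F#3


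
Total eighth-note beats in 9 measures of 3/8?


Time signature 3/8: the bottom number 8 means the eighth note gets one count
The top number 3 means 3 eighth-note beats per measure
Total = 3 × 9 measures
= 27 eighth-note beats


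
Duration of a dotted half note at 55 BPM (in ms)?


Solution.
One quarter-note beat = 60000 / BPM = 60000 / 55 ms
Dotted half note = 3 × quarter note
Duration = 3 × 60000 / 55 = 180000 / 55
= 3272.7 ms


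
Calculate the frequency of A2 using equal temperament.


Working:
f = 440 × 2^(n/12) where n = semitones from A4
A2: -24 semitones from A4
f = 440 × 2^(-24/12)
f = 110.00 Hz


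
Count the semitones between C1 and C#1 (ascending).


Let's work it out.
Absolute semitone position = octave×12 + chromatic position
C1: 1×12 + 0 = 12
C#1: 1×12 + 1 = 13
Difference = 13 - 12 = 1
= 1 semitone


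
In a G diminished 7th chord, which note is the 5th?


Solution.
Diminished 7th chord = root + minor 3rd + diminished 5th + diminished 7th
Seventh chords stack in thirds, so the letter names are G-B-D-F
Root: G
Minor 3rd above G: Bb
Diminished 5th above G: Db
Diminished 7th above G: Fb
The 5th = Db
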